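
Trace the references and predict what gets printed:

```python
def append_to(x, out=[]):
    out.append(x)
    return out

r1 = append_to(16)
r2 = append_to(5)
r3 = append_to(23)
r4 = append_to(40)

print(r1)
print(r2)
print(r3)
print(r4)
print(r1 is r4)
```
[16, 5, 23, 40]
[16, 5, 23, 40]
[16, 5, 23, 40]
[16, 5, 23, 40]
True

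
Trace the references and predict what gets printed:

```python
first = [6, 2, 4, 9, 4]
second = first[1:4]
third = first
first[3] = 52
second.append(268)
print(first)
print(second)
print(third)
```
[6, 2, 4, 52, 4]
[2, 4, 9, 268]
[6, 2, 4, 52, 4]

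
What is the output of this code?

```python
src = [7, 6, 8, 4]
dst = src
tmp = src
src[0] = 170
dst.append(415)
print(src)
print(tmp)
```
[170, 6, 8, 4, 415]
[170, 6, 8, 4, 415]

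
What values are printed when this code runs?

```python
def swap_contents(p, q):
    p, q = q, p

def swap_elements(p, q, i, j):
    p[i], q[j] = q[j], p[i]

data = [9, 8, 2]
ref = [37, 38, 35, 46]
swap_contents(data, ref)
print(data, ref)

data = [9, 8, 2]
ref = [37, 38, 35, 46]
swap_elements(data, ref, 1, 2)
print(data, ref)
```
[9, 8, 2] [37, 38, 35, 46]
[9, 35, 2] [37, 38, 8, 46]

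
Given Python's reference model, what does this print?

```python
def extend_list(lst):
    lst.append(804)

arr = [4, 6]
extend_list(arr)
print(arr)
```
[4, 6, 804]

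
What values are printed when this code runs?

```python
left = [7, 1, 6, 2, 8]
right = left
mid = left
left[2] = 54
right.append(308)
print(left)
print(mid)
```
[7, 1, 54, 2, 8, 308]
[7, 1, 54, 2, 8, 308]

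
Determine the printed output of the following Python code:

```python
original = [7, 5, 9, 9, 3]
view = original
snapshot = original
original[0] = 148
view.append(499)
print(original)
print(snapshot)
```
[148, 5, 9, 9, 3, 499]
[148, 5, 9, 9, 3, 499]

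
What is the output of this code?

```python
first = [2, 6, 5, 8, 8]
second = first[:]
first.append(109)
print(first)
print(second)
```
[2, 6, 5, 8, 8, 109]
[2, 6, 5, 8, 8]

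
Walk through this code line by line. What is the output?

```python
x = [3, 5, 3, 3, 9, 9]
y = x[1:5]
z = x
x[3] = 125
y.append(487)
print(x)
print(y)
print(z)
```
[3, 5, 3, 125, 9, 9]
[5, 3, 3, 9, 487]
[3, 5, 3, 125, 9, 9]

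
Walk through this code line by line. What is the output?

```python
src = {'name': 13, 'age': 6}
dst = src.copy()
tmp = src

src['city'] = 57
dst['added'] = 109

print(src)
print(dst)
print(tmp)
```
{'name': 13, 'age': 6, 'city': 57}
{'name': 13, 'age': 6, 'added': 109}
{'name': 13, 'age': 6, 'city': 57}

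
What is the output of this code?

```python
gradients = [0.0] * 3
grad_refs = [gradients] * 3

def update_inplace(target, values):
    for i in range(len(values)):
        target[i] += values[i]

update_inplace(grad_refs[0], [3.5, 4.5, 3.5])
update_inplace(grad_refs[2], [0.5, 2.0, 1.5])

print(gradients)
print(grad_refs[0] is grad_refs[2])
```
[4.0, 6.5, 5.0]
True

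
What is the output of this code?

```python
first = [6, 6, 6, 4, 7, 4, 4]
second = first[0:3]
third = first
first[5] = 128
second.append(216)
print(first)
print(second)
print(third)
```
[6, 6, 6, 4, 7, 128, 4]
[6, 6, 6, 216]
[6, 6, 6, 4, 7, 128, 4]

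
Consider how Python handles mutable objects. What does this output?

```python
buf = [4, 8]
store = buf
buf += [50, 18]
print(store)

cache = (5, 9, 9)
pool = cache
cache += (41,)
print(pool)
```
[4, 8, 50, 18]
(5, 9, 9)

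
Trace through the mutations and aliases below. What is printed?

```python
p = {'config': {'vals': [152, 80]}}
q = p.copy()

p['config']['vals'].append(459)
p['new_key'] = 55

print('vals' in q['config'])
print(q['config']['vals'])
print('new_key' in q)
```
True
[152, 80, 459]
False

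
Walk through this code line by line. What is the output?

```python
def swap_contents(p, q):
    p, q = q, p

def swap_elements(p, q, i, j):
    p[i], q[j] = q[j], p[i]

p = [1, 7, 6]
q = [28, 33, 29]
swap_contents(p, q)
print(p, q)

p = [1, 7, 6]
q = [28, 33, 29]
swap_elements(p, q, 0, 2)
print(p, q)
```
[1, 7, 6] [28, 33, 29]
[29, 7, 6] [28, 33, 1]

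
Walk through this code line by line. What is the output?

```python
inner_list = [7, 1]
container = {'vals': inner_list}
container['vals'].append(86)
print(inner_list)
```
[7, 1, 86]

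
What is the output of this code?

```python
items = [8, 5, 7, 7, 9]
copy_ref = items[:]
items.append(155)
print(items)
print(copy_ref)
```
[8, 5, 7, 7, 9, 155]
[8, 5, 7, 7, 9]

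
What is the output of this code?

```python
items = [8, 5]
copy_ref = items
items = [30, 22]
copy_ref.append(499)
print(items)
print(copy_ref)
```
[30, 22]
[8, 5, 499]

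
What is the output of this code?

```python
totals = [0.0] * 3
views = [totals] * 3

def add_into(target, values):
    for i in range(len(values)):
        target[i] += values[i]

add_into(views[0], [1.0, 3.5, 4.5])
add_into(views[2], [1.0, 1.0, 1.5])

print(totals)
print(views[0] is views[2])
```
[2.0, 4.5, 6.0]
True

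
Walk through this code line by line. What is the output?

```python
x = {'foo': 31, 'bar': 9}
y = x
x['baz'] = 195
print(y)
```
{'foo': 31, 'bar': 9, 'baz': 195}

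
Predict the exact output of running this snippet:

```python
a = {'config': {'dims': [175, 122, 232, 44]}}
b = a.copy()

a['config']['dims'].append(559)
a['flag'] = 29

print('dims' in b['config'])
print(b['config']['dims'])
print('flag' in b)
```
True
[175, 122, 232, 44, 559]
False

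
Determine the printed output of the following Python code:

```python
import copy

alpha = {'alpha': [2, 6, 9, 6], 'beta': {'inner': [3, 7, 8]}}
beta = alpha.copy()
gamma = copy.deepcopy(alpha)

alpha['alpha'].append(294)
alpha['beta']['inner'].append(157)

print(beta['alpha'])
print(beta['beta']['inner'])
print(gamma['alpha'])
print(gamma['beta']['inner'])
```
[2, 6, 9, 6, 294]
[3, 7, 8, 157]
[2, 6, 9, 6]
[3, 7, 8]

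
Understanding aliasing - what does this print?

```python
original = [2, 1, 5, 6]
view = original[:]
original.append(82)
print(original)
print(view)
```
[2, 1, 5, 6, 82]
[2, 1, 5, 6]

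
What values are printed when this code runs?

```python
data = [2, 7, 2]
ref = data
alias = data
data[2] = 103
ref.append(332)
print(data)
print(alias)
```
[2, 7, 103, 332]
[2, 7, 103, 332]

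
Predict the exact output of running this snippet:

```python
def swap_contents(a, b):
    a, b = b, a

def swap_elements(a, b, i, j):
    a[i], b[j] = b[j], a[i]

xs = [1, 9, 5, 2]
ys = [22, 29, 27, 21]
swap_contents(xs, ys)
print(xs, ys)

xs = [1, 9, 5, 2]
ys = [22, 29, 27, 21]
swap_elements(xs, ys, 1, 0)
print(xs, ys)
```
[1, 9, 5, 2] [22, 29, 27, 21]
[1, 22, 5, 2] [9, 29, 27, 21]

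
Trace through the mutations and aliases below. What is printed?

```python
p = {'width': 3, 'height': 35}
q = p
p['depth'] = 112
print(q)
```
{'width': 3, 'height': 35, 'depth': 112}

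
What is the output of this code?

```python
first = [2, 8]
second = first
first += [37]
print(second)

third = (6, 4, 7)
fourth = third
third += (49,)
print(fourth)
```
[2, 8, 37]
(6, 4, 7)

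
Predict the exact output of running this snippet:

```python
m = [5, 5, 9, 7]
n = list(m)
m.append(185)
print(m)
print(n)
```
[5, 5, 9, 7, 185]
[5, 5, 9, 7]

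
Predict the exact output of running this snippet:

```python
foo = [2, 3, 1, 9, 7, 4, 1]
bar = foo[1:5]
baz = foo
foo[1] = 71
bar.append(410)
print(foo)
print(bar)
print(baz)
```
[2, 71, 1, 9, 7, 4, 1]
[3, 1, 9, 7, 410]
[2, 71, 1, 9, 7, 4, 1]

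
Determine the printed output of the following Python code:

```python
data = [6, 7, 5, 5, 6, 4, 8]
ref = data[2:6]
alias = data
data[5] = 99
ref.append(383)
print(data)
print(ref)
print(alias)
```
[6, 7, 5, 5, 6, 99, 8]
[5, 5, 6, 4, 383]
[6, 7, 5, 5, 6, 99, 8]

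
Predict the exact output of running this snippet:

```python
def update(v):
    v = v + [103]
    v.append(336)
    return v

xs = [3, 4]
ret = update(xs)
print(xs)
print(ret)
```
[3, 4]
[3, 4, 103, 336]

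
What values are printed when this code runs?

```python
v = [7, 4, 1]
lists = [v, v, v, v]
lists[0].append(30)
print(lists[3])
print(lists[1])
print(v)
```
[7, 4, 1, 30]
[7, 4, 1, 30]
[7, 4, 1, 30]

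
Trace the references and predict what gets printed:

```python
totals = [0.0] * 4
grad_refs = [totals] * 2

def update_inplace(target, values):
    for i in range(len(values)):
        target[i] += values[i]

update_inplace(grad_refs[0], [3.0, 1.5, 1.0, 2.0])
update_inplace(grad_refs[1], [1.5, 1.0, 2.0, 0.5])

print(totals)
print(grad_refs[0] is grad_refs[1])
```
[4.5, 2.5, 3.0, 2.5]
True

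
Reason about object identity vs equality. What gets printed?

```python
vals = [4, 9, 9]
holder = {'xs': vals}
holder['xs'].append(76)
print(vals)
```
[4, 9, 9, 76]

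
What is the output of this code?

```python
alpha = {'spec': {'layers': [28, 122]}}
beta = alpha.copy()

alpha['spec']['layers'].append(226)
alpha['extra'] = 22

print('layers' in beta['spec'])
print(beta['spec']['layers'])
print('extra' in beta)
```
True
[28, 122, 226]
False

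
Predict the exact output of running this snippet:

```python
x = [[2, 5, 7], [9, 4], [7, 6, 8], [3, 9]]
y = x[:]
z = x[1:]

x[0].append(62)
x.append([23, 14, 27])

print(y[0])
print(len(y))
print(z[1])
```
[2, 5, 7, 62]
4
[7, 6, 8]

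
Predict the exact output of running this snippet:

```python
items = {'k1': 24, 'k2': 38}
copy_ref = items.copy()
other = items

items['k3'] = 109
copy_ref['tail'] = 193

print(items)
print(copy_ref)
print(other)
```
{'k1': 24, 'k2': 38, 'k3': 109}
{'k1': 24, 'k2': 38, 'tail': 193}
{'k1': 24, 'k2': 38, 'k3': 109}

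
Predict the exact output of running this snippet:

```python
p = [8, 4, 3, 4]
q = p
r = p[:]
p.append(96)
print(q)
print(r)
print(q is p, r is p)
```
[8, 4, 3, 4, 96]
[8, 4, 3, 4]
True False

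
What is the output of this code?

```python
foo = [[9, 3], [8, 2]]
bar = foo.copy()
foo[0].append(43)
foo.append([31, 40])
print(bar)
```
[[9, 3, 43], [8, 2]]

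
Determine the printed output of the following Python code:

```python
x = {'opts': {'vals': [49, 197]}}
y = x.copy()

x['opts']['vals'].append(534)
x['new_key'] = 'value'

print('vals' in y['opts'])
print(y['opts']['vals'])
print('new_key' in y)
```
True
[49, 197, 534]
False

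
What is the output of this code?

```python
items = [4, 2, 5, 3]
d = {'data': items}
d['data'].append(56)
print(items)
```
[4, 2, 5, 3, 56]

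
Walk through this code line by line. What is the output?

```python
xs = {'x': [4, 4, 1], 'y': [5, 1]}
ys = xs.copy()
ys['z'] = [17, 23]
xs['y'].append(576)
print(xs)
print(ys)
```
{'x': [4, 4, 1], 'y': [5, 1, 576]}
{'x': [4, 4, 1], 'y': [5, 1, 576], 'z': [17, 23]}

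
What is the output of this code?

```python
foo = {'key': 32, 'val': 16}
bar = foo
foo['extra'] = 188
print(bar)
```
{'key': 32, 'val': 16, 'extra': 188}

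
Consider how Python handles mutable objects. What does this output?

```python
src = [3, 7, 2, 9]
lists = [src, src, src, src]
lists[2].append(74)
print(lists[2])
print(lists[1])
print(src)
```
[3, 7, 2, 9, 74]
[3, 7, 2, 9, 74]
[3, 7, 2, 9, 74]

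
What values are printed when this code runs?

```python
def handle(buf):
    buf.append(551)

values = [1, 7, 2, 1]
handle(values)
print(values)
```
[1, 7, 2, 1, 551]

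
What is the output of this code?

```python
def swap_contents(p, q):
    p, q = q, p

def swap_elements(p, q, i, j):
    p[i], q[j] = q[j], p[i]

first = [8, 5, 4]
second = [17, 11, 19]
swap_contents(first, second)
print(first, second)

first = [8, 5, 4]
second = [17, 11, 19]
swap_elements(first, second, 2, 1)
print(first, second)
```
[8, 5, 4] [17, 11, 19]
[8, 5, 11] [17, 4, 19]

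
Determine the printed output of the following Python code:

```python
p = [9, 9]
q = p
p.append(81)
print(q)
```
[9, 9, 81]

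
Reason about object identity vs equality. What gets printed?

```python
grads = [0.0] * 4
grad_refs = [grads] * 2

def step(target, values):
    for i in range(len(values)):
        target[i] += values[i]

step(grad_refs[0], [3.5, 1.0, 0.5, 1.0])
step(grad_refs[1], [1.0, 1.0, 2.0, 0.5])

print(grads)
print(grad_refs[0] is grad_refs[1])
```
[4.5, 2.0, 2.5, 1.5]
True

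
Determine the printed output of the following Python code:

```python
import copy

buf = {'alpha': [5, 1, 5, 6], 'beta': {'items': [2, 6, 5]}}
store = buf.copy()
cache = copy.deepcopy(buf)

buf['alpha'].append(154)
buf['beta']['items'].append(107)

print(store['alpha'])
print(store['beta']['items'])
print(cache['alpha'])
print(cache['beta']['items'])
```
[5, 1, 5, 6, 154]
[2, 6, 5, 107]
[5, 1, 5, 6]
[2, 6, 5]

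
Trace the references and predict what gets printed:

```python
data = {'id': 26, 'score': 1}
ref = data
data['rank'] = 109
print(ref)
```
{'id': 26, 'score': 1, 'rank': 109}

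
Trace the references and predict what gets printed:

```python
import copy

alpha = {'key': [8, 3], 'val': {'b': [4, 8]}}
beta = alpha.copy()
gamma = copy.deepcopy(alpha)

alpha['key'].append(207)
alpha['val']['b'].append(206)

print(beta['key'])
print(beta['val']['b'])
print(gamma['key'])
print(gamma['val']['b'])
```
[8, 3, 207]
[4, 8, 206]
[8, 3]
[4, 8]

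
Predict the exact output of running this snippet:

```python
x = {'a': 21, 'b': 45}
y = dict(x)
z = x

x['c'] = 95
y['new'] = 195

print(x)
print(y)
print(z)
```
{'a': 21, 'b': 45, 'c': 95}
{'a': 21, 'b': 45, 'new': 195}
{'a': 21, 'b': 45, 'c': 95}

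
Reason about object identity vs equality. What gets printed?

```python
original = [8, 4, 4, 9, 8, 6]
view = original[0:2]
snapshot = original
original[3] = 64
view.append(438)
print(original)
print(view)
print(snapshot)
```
[8, 4, 4, 64, 8, 6]
[8, 4, 438]
[8, 4, 4, 64, 8, 6]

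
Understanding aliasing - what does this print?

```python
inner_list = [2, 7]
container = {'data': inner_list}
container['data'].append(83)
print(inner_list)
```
[2, 7, 83]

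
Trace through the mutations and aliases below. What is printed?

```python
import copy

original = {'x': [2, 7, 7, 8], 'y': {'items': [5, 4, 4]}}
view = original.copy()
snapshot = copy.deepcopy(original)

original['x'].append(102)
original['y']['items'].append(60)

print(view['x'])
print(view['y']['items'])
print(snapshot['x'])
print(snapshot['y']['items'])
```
[2, 7, 7, 8, 102]
[5, 4, 4, 60]
[2, 7, 7, 8]
[5, 4, 4]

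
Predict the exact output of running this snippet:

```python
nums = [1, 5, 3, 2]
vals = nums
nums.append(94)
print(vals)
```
[1, 5, 3, 2, 94]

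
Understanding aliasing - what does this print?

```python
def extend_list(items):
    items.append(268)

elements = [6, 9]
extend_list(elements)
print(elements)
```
[6, 9, 268]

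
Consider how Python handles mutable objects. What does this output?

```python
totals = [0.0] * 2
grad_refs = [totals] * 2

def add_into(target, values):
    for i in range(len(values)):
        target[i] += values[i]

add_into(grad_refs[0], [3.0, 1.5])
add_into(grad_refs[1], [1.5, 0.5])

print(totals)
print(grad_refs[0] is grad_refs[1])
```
[4.5, 2.0]
True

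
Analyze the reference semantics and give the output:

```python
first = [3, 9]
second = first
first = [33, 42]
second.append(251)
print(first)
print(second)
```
[33, 42]
[3, 9, 251]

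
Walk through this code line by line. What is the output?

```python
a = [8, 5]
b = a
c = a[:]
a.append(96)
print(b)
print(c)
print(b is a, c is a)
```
[8, 5, 96]
[8, 5]
True False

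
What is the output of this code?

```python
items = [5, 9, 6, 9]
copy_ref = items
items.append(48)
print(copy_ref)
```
[5, 9, 6, 9, 48]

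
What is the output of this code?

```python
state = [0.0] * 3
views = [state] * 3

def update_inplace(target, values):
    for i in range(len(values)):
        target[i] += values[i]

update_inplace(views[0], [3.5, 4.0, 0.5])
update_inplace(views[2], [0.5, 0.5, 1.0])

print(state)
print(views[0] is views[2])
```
[4.0, 4.5, 1.5]
True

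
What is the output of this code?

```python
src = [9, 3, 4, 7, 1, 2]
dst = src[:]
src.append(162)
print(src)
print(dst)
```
[9, 3, 4, 7, 1, 2, 162]
[9, 3, 4, 7, 1, 2]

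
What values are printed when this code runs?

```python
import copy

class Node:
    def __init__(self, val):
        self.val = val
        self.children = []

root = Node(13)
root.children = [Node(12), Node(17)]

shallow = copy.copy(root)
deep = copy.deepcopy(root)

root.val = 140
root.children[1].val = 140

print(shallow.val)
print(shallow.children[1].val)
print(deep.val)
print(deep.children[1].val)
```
13
140
13
17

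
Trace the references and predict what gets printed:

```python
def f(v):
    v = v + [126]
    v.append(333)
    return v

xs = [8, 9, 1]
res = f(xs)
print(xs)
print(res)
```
[8, 9, 1]
[8, 9, 1, 126, 333]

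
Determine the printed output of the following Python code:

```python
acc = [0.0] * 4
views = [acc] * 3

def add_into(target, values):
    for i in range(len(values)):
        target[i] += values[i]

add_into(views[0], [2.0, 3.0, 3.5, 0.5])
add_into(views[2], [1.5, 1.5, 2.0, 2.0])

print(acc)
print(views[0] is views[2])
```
[3.5, 4.5, 5.5, 2.5]
True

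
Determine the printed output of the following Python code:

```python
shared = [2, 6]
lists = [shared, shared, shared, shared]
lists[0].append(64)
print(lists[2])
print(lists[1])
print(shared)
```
[2, 6, 64]
[2, 6, 64]
[2, 6, 64]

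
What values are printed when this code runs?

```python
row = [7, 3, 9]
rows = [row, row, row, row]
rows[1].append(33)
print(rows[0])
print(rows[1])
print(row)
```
[7, 3, 9, 33]
[7, 3, 9, 33]
[7, 3, 9, 33]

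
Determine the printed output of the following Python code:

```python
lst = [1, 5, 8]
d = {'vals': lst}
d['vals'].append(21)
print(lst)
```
[1, 5, 8, 21]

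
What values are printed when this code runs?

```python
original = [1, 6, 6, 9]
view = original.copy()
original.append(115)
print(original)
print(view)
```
[1, 6, 6, 9, 115]
[1, 6, 6, 9]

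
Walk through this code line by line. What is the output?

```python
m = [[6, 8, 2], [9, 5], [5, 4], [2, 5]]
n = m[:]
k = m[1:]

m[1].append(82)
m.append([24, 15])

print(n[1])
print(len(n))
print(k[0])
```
[9, 5, 82]
4
[9, 5, 82]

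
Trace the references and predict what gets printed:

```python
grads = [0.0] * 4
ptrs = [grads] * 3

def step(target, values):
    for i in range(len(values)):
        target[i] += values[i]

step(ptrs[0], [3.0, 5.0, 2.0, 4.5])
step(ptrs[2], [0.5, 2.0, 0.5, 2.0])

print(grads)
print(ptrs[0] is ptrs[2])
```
[3.5, 7.0, 2.5, 6.5]
True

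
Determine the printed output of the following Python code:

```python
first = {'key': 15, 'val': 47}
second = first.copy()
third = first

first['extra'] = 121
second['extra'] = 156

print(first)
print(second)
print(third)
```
{'key': 15, 'val': 47, 'extra': 121}
{'key': 15, 'val': 47, 'extra': 156}
{'key': 15, 'val': 47, 'extra': 121}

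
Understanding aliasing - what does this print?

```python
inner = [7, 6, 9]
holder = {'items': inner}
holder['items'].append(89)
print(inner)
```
[7, 6, 9, 89]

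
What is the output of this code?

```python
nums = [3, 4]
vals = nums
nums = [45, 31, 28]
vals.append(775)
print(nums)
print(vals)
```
[45, 31, 28]
[3, 4, 775]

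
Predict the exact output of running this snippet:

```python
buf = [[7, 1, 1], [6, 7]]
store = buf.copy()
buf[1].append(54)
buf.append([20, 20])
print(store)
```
[[7, 1, 1], [6, 7, 54]]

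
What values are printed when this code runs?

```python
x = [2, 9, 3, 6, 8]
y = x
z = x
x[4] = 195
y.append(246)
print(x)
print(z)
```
[2, 9, 3, 6, 195, 246]
[2, 9, 3, 6, 195, 246]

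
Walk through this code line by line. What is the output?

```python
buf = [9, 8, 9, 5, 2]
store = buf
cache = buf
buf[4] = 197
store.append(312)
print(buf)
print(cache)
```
[9, 8, 9, 5, 197, 312]
[9, 8, 9, 5, 197, 312]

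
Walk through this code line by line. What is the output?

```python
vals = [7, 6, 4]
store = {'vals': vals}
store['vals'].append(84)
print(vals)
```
[7, 6, 4, 84]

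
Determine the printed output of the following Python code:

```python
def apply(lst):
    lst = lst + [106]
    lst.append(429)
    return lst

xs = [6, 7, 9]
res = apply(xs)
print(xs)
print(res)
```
[6, 7, 9]
[6, 7, 9, 106, 429]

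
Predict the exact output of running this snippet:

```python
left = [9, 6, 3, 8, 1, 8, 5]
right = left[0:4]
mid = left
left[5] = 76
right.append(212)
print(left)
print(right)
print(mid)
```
[9, 6, 3, 8, 1, 76, 5]
[9, 6, 3, 8, 212]
[9, 6, 3, 8, 1, 76, 5]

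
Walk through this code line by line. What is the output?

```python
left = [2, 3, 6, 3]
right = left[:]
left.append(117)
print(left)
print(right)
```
[2, 3, 6, 3, 117]
[2, 3, 6, 3]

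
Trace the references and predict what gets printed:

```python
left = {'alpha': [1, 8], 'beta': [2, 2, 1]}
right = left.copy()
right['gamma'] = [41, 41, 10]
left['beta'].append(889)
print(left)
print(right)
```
{'alpha': [1, 8], 'beta': [2, 2, 1, 889]}
{'alpha': [1, 8], 'beta': [2, 2, 1, 889], 'gamma': [41, 41, 10]}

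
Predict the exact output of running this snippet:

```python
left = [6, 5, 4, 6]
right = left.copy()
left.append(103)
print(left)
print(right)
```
[6, 5, 4, 6, 103]
[6, 5, 4, 6]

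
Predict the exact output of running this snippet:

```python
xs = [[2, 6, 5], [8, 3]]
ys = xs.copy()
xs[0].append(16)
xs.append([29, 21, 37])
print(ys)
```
[[2, 6, 5, 16], [8, 3]]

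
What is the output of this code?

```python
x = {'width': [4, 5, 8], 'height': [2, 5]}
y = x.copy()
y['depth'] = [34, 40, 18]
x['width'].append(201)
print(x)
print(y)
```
{'width': [4, 5, 8, 201], 'height': [2, 5]}
{'width': [4, 5, 8, 201], 'height': [2, 5], 'depth': [34, 40, 18]}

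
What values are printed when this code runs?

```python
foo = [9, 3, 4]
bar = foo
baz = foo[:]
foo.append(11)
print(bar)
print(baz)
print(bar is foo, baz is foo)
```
[9, 3, 4, 11]
[9, 3, 4]
True False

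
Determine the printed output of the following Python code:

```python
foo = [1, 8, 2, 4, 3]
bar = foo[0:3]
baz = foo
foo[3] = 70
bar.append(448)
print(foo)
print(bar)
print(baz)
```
[1, 8, 2, 70, 3]
[1, 8, 2, 448]
[1, 8, 2, 70, 3]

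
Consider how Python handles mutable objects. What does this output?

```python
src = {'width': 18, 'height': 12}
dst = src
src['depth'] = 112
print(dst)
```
{'width': 18, 'height': 12, 'depth': 112}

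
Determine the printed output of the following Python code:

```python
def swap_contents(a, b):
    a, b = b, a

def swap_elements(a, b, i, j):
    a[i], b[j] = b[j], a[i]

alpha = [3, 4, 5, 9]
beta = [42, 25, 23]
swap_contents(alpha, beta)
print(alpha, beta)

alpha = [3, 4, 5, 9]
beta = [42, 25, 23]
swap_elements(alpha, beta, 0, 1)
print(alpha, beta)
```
[3, 4, 5, 9] [42, 25, 23]
[25, 4, 5, 9] [42, 3, 23]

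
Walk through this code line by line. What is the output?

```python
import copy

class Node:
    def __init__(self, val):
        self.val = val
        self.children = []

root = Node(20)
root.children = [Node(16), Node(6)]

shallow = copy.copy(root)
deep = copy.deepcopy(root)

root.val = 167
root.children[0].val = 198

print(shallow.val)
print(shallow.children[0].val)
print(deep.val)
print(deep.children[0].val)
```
20
198
20
16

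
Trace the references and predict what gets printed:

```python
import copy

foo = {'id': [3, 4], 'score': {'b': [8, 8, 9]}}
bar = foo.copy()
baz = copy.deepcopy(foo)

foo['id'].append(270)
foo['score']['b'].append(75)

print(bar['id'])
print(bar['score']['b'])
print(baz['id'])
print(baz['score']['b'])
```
[3, 4, 270]
[8, 8, 9, 75]
[3, 4]
[8, 8, 9]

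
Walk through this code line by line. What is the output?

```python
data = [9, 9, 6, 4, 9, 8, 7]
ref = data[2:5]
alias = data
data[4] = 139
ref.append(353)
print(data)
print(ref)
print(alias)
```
[9, 9, 6, 4, 139, 8, 7]
[6, 4, 9, 353]
[9, 9, 6, 4, 139, 8, 7]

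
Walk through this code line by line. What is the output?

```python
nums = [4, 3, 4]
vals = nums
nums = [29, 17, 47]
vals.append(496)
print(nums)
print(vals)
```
[29, 17, 47]
[4, 3, 4, 496]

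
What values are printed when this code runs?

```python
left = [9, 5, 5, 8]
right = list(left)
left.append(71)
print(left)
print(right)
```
[9, 5, 5, 8, 71]
[9, 5, 5, 8]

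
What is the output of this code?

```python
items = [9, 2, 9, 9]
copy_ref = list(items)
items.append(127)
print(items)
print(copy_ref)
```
[9, 2, 9, 9, 127]
[9, 2, 9, 9]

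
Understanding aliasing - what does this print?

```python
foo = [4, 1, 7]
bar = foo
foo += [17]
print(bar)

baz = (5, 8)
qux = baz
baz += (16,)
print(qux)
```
[4, 1, 7, 17]
(5, 8)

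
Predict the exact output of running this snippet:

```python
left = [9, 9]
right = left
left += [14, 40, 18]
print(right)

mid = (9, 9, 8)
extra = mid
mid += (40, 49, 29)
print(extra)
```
[9, 9, 14, 40, 18]
(9, 9, 8)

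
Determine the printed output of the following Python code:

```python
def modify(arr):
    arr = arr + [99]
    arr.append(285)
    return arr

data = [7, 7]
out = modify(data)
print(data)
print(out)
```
[7, 7]
[7, 7, 99, 285]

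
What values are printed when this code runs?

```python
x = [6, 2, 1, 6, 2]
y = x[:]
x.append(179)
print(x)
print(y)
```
[6, 2, 1, 6, 2, 179]
[6, 2, 1, 6, 2]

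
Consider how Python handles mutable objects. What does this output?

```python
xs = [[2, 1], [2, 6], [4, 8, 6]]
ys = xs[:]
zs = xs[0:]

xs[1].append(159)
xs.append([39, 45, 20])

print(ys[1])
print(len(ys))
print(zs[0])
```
[2, 6, 159]
3
[2, 1]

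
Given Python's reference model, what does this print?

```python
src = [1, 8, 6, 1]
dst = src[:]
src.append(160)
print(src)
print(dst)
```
[1, 8, 6, 1, 160]
[1, 8, 6, 1]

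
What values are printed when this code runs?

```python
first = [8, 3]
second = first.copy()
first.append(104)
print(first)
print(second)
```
[8, 3, 104]
[8, 3]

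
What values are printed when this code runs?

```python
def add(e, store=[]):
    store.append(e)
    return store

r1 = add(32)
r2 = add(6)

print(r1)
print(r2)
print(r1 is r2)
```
[32, 6]
[32, 6]
True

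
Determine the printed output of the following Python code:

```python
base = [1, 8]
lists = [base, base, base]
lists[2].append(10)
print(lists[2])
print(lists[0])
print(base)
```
[1, 8, 10]
[1, 8, 10]
[1, 8, 10]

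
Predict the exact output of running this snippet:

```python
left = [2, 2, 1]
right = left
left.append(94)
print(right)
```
[2, 2, 1, 94]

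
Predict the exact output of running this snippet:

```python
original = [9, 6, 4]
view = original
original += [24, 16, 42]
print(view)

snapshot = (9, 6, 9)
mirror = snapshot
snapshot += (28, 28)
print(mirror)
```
[9, 6, 4, 24, 16, 42]
(9, 6, 9)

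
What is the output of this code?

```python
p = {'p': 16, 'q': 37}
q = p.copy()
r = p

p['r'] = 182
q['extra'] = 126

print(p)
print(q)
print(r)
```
{'p': 16, 'q': 37, 'r': 182}
{'p': 16, 'q': 37, 'extra': 126}
{'p': 16, 'q': 37, 'r': 182}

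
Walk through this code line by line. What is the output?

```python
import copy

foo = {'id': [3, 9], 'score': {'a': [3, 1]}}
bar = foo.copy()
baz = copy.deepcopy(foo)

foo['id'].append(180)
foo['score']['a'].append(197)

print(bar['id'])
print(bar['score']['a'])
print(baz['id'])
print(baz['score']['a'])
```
[3, 9, 180]
[3, 1, 197]
[3, 9]
[3, 1]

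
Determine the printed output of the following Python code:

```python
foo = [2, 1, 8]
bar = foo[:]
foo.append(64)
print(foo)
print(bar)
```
[2, 1, 8, 64]
[2, 1, 8]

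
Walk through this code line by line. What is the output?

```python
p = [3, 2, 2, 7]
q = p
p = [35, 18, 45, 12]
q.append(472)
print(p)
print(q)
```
[35, 18, 45, 12]
[3, 2, 2, 7, 472]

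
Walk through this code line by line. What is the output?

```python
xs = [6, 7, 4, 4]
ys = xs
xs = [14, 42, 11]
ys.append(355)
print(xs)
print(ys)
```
[14, 42, 11]
[6, 7, 4, 4, 355]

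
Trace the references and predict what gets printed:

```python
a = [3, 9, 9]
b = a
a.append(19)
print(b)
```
[3, 9, 9, 19]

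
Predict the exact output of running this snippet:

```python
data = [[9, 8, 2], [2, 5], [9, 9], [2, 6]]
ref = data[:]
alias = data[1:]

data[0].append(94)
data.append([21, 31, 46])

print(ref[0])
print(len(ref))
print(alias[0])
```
[9, 8, 2, 94]
4
[2, 5]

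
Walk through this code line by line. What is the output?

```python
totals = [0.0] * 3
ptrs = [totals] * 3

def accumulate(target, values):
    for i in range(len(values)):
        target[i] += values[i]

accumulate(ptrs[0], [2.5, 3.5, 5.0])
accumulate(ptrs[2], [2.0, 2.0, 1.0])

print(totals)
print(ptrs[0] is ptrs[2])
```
[4.5, 5.5, 6.0]
True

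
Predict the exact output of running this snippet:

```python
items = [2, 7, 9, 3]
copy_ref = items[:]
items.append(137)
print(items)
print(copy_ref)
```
[2, 7, 9, 3, 137]
[2, 7, 9, 3]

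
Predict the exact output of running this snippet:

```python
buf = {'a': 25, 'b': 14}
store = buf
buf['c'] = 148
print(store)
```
{'a': 25, 'b': 14, 'c': 148}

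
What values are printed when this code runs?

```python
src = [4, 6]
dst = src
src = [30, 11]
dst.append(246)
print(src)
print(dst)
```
[30, 11]
[4, 6, 246]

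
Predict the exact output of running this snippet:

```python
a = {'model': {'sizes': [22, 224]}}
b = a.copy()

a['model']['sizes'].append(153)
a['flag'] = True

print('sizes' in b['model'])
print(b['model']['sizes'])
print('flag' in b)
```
True
[22, 224, 153]
False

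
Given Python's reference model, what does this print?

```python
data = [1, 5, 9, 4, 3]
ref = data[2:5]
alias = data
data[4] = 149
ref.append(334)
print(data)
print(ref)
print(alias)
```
[1, 5, 9, 4, 149]
[9, 4, 3, 334]
[1, 5, 9, 4, 149]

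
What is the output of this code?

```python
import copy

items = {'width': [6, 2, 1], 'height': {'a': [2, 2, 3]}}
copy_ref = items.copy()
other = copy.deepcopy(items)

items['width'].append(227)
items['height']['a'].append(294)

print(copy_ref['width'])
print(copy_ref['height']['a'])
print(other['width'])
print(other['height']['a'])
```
[6, 2, 1, 227]
[2, 2, 3, 294]
[6, 2, 1]
[2, 2, 3]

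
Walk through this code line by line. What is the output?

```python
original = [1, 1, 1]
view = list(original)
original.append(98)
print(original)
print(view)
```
[1, 1, 1, 98]
[1, 1, 1]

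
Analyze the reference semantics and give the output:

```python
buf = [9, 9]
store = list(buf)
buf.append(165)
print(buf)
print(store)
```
[9, 9, 165]
[9, 9]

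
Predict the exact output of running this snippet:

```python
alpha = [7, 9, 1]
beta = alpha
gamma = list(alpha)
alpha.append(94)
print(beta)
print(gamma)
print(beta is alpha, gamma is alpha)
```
[7, 9, 1, 94]
[7, 9, 1]
True False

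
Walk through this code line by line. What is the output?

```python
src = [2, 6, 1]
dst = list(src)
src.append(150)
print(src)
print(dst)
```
[2, 6, 1, 150]
[2, 6, 1]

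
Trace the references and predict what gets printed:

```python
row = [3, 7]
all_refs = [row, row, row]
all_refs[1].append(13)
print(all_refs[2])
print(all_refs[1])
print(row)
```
[3, 7, 13]
[3, 7, 13]
[3, 7, 13]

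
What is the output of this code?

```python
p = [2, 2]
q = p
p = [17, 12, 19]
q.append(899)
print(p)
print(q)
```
[17, 12, 19]
[2, 2, 899]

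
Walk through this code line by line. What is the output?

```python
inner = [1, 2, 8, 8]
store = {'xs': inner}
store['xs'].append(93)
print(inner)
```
[1, 2, 8, 8, 93]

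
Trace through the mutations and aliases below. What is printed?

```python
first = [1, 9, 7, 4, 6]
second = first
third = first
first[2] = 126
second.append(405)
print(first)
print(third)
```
[1, 9, 126, 4, 6, 405]
[1, 9, 126, 4, 6, 405]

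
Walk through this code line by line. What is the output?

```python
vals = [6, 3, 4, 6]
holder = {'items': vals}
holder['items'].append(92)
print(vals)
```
[6, 3, 4, 6, 92]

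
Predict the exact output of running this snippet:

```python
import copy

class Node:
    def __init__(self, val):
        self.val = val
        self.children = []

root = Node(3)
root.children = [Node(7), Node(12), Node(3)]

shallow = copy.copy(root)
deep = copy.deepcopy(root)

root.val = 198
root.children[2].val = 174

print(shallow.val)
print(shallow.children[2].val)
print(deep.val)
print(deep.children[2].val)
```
3
174
3
3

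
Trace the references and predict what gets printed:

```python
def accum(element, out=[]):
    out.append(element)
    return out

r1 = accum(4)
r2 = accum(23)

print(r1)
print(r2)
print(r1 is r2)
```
[4, 23]
[4, 23]
True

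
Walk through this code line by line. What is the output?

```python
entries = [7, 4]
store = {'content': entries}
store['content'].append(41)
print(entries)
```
[7, 4, 41]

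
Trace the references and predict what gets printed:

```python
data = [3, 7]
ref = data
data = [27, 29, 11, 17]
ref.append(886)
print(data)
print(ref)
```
[27, 29, 11, 17]
[3, 7, 886]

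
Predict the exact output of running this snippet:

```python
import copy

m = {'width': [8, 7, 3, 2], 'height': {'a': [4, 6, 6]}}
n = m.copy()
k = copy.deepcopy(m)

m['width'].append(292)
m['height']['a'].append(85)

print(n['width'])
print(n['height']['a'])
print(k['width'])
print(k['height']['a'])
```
[8, 7, 3, 2, 292]
[4, 6, 6, 85]
[8, 7, 3, 2]
[4, 6, 6]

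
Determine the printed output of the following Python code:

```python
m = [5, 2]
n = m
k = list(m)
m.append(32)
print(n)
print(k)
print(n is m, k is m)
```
[5, 2, 32]
[5, 2]
True False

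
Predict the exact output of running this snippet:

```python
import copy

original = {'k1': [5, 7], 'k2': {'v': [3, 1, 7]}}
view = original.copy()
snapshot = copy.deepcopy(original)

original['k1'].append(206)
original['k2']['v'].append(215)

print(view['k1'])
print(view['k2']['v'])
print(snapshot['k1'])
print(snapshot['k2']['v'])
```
[5, 7, 206]
[3, 1, 7, 215]
[5, 7]
[3, 1, 7]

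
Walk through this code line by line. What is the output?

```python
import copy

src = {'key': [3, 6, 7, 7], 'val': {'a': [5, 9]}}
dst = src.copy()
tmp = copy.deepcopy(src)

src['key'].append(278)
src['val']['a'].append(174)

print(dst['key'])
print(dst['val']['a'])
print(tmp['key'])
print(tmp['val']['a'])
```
[3, 6, 7, 7, 278]
[5, 9, 174]
[3, 6, 7, 7]
[5, 9]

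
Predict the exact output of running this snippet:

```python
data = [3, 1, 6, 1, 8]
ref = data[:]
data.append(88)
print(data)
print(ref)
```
[3, 1, 6, 1, 8, 88]
[3, 1, 6, 1, 8]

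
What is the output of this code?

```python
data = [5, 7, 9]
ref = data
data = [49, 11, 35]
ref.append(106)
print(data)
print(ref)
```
[49, 11, 35]
[5, 7, 9, 106]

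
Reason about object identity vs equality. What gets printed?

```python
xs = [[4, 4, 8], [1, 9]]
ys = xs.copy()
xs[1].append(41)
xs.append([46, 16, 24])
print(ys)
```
[[4, 4, 8], [1, 9, 41]]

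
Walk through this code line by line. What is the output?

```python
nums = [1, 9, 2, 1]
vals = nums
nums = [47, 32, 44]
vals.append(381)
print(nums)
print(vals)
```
[47, 32, 44]
[1, 9, 2, 1, 381]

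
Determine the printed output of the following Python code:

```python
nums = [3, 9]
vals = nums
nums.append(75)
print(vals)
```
[3, 9, 75]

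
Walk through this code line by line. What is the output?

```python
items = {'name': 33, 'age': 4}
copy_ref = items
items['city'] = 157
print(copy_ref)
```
{'name': 33, 'age': 4, 'city': 157}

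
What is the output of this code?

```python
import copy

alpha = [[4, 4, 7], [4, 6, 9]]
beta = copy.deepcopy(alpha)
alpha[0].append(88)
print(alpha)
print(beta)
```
[[4, 4, 7, 88], [4, 6, 9]]
[[4, 4, 7], [4, 6, 9]]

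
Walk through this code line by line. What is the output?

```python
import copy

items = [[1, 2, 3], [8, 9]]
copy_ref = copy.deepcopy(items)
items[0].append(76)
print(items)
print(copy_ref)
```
[[1, 2, 3, 76], [8, 9]]
[[1, 2, 3], [8, 9]]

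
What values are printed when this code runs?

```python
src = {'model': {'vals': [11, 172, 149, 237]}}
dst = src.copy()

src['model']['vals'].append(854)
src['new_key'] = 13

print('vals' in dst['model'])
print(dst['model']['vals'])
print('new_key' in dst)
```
True
[11, 172, 149, 237, 854]
False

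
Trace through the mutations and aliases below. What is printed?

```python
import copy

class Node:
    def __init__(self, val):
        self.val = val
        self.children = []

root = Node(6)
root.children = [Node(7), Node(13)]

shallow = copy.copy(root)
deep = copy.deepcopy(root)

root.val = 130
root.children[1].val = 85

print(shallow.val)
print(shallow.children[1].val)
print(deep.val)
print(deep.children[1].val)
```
6
85
6
13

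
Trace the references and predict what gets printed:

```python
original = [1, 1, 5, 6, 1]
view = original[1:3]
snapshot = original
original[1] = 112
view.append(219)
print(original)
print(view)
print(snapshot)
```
[1, 112, 5, 6, 1]
[1, 5, 219]
[1, 112, 5, 6, 1]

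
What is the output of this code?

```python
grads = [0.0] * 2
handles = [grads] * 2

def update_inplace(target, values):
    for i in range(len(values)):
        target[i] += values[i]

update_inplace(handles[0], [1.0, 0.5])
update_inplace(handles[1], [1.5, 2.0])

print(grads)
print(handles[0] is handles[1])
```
[2.5, 2.5]
True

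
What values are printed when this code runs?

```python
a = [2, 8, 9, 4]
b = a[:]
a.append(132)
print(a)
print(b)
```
[2, 8, 9, 4, 132]
[2, 8, 9, 4]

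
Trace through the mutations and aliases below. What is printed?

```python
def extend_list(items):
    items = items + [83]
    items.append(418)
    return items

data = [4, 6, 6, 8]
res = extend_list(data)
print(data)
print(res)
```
[4, 6, 6, 8]
[4, 6, 6, 8, 83, 418]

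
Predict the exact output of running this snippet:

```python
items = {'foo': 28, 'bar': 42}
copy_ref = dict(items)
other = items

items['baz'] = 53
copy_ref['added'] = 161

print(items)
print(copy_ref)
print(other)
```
{'foo': 28, 'bar': 42, 'baz': 53}
{'foo': 28, 'bar': 42, 'added': 161}
{'foo': 28, 'bar': 42, 'baz': 53}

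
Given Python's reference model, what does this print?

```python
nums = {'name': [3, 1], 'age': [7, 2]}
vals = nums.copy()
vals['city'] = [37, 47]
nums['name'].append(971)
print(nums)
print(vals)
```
{'name': [3, 1, 971], 'age': [7, 2]}
{'name': [3, 1, 971], 'age': [7, 2], 'city': [37, 47]}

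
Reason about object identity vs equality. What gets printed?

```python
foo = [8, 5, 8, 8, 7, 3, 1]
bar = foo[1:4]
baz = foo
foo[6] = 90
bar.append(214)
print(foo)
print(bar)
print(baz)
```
[8, 5, 8, 8, 7, 3, 90]
[5, 8, 8, 214]
[8, 5, 8, 8, 7, 3, 90]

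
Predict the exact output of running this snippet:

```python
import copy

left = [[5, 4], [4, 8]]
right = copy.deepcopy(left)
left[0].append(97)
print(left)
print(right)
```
[[5, 4, 97], [4, 8]]
[[5, 4], [4, 8]]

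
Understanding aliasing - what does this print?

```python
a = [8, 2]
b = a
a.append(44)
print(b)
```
[8, 2, 44]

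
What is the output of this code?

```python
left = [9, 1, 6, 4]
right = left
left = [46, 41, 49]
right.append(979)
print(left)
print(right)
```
[46, 41, 49]
[9, 1, 6, 4, 979]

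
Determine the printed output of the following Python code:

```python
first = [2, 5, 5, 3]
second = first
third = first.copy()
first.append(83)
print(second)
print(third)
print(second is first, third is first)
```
[2, 5, 5, 3, 83]
[2, 5, 5, 3]
True False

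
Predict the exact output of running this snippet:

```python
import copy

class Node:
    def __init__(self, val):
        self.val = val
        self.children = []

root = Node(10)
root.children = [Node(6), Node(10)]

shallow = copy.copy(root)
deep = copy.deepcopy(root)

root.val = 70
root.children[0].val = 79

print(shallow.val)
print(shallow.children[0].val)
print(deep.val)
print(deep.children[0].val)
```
10
79
10
6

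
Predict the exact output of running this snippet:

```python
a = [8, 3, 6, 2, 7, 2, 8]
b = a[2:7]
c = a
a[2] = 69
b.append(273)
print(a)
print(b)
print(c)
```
[8, 3, 69, 2, 7, 2, 8]
[6, 2, 7, 2, 8, 273]
[8, 3, 69, 2, 7, 2, 8]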